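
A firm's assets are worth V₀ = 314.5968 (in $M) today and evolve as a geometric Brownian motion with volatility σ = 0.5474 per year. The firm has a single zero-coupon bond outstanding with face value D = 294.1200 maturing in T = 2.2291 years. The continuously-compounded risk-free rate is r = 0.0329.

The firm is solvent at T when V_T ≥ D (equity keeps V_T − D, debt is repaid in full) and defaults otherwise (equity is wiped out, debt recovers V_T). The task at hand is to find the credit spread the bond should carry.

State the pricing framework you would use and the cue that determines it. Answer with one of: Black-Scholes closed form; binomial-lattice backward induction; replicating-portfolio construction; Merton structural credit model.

framework: Merton structural credit model

Key observation: the asked-for credit quantity lives on the firm's capital structure — asset value, asset volatility, debt face 294.1200 — which is the structural model's domain.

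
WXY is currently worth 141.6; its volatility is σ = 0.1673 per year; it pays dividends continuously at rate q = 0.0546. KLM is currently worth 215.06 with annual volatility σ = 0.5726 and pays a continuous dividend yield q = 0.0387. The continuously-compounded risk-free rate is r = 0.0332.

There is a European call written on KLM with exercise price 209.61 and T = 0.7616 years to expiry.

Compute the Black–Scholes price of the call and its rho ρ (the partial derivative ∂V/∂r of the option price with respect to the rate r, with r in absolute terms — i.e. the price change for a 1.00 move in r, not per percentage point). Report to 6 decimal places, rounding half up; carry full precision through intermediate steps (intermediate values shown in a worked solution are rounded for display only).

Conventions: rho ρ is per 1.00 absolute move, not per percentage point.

σ√T = 0.5726·√0.7616 = 0.499706
d₁ = (ln(S/K) + (r−q+σ²/2)T) / (σ√T) = (ln(215.06/209.61) + (0.0332−0.0387+0.5726²/2)·0.7616) / 0.499706 = (0.025668 + 0.120664) / 0.499706 = 0.292838
d₂ = d₁ − σ√T = 0.292838 − 0.499706 = -0.206869
e^{−rT} = 0.975032
e^{−qT} = 0.970956
N(d₁) = 0.615177,  N(d₂) = 0.418056
Call price V = S·e^{−qT}·N(d₁) − K·e^{−rT}·N(d₂) = 128.457441 − 85.440834 = 43.016607
ρ = K·T·e^{−rT}·N(d₂) = 65.071739

price = 43.016607
ρ = 65.071739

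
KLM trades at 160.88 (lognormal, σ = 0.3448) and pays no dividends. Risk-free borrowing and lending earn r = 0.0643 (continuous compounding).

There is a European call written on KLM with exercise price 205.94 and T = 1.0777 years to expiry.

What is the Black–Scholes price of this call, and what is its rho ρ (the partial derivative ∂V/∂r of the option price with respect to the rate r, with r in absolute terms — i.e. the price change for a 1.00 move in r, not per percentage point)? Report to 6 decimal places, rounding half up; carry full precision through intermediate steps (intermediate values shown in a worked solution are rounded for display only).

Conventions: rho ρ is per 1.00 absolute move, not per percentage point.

price = 12.419728
ρ = 51.722482

σ√T = 0.3448·√1.0777 = 0.357945
d₁ = (ln(S/K) + (r+σ²/2)T) / (σ√T) = (ln(160.88/205.94) + (0.0643+0.3448²/2)·1.0777) / 0.357945 = (-0.246926 + 0.133358) / 0.357945 = -0.317277
d₂ = d₁ − σ√T = -0.317277 − 0.357945 = -0.675222
e^{−rT} = 0.933050
N(d₁) = 0.375517,  N(d₂) = 0.249767
Call price V = S·N(d₁) − K·e^{−rT}·N(d₂) = 60.413122 − 47.993395 = 12.419728
ρ = K·T·e^{−rT}·N(d₂) = 51.722482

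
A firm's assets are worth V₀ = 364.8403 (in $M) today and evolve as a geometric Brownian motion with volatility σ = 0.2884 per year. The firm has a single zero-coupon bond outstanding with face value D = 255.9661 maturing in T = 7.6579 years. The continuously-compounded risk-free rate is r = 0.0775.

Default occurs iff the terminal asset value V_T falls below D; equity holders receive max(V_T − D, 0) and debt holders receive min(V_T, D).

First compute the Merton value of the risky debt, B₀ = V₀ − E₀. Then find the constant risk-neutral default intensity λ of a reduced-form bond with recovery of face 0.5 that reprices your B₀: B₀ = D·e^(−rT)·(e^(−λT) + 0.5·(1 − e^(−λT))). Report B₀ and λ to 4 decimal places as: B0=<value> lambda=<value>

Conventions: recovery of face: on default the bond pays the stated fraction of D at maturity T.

Work the structural quantities from V₀ = 364.8403 against face 255.9661:
d₁ = [ln(V₀/D) + (r + σ²/2)T] / (σ√T)
   = [ln(364.8403/255.9661) + (0.0775 + 0.5·0.2884²)·7.6579] / (0.2884·√7.6579)
   = [0.354415 + 0.911958] / 0.798087 = 1.586761
d₂ = d₁ − σ√T = 1.586761 − 0.798087 = 0.788675
N(d₁) = 0.943717,  N(d₂) = 0.784849,  e^(−rT) = 0.552398
E₀ = V₀·N(d₁) − D·e^(−rT)·N(d₂)
   = 364.8403·0.943717 − 255.9661·0.552398·0.784849 = 233.332115
B₀ = V₀ − E₀ = 364.8403 − 233.332115 = 131.508185
e^(−λT) = (B₀·e^(rT)/D − 0.5)/(1 − 0.5) = (131.5082·1.810290/255.9661 − 0.5)/0.5 = 0.86015278
λ = −ln(0.86015278)/7.6579 = 0.019672

B0=131.5082 lambda=0.0197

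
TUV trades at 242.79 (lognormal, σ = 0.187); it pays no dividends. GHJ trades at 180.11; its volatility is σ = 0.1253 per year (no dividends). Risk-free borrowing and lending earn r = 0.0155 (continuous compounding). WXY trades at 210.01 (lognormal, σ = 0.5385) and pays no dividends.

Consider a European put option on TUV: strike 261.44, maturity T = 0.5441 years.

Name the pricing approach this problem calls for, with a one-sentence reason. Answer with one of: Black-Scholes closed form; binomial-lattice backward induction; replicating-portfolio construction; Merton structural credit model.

framework: Black-Scholes closed form

Key observation: everything needed for the exact continuous-time valuation of the European put on TUV (strike 261.44) is given, and no feature rules the closed form out.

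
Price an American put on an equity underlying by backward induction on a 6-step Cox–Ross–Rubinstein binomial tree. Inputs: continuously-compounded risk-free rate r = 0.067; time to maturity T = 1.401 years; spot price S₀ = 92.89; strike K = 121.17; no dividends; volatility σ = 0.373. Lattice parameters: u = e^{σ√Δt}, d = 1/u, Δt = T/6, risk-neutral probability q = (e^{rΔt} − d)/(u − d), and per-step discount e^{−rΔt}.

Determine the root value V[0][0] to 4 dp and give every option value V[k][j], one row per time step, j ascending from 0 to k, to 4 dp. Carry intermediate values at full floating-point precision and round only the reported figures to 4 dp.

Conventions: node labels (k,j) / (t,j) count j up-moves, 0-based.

price = 31.2770
tree:
31.2770
43.6004 19.8718
56.3940 30.0589 10.2545
67.0775 43.6004 17.3902 3.4020
75.9991 56.3940 28.3755 6.8916 0.0000
83.4491 67.0775 43.6004 13.9604 0.0000 0.0000
89.6704 75.9991 56.3940 28.2800 0.0000 0.0000 0.0000

Δt=0.23350  u=1.19751  d=0.83507  q=0.49857  discount=0.98448
step 6 (expiry): payoffs max(K−S,0) = 89.6704 75.9991 56.3940 28.2800 0.0000 0.0000 0.0000
k=5: (k=5,j=0): S=37.7209, K−S=83.4491, hold=81.5682 ⇒ V=83.4491 exercise | (k=5,j=1): S=54.0925, K−S=67.0775, hold=65.1967 ⇒ V=67.0775 exercise | (k=5,j=2): S=77.5696, K−S=43.6004, hold=41.7195 ⇒ V=43.6004 exercise | (k=5,j=3): S=111.2363, K−S=9.9337, hold=13.9604 ⇒ V=13.9604 continue | (k=5,j=4): S=159.5149, K−S=0.0000, hold=0.0000 ⇒ V=0.0000 continue | (k=5,j=5): S=228.7474, K−S=0.0000, hold=0.0000 ⇒ V=0.0000 continue
k=4: (k=4,j=0): S=45.1709, K−S=75.9991, hold=74.1182 ⇒ V=75.9991 exercise | (k=4,j=1): S=64.7760, K−S=56.3940, hold=54.5131 ⇒ V=56.3940 exercise | (k=4,j=2): S=92.8900, K−S=28.2800, hold=28.3755 ⇒ V=28.3755 continue | (k=4,j=3): S=133.2060, K−S=0.0000, hold=6.8916 ⇒ V=6.8916 continue | (k=4,j=4): S=191.0199, K−S=0.0000, hold=0.0000 ⇒ V=0.0000 continue
k=3: (k=3,j=0): S=54.0925, K−S=67.0775, hold=65.1967 ⇒ V=67.0775 exercise | (k=3,j=1): S=77.5696, K−S=43.6004, hold=41.7664 ⇒ V=43.6004 exercise | (k=3,j=2): S=111.2363, K−S=9.9337, hold=17.3902 ⇒ V=17.3902 continue | (k=3,j=3): S=159.5149, K−S=0.0000, hold=3.4020 ⇒ V=3.4020 continue
k=2: (k=2,j=0): S=64.7760, K−S=56.3940, hold=54.5131 ⇒ V=56.3940 exercise | (k=2,j=1): S=92.8900, K−S=28.2800, hold=30.0589 ⇒ V=30.0589 continue | (k=2,j=2): S=133.2060, K−S=0.0000, hold=10.2545 ⇒ V=10.2545 continue
k=1: (k=1,j=0): S=77.5696, K−S=43.6004, hold=42.5927 ⇒ V=43.6004 exercise | (k=1,j=1): S=111.2363, K−S=9.9337, hold=19.8718 ⇒ V=19.8718 continue
k=0: (k=0,j=0): S=92.8900, K−S=28.2800, hold=31.2770 ⇒ V=31.2770 continue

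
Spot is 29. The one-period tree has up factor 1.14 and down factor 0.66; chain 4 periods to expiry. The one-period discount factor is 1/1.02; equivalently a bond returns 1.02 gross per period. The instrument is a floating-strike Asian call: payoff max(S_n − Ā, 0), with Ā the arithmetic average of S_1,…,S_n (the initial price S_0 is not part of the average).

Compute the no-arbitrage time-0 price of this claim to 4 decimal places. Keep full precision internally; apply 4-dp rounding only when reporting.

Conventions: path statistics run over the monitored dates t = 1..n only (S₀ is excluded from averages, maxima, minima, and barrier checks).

Under the martingale measure an up-move has probability p* = 0.7500; value the claim as the probability-weighted average of per-path payoffs, discounted 4 periods at R = 1.02.
Enumerate all 2^4 = 16 price paths (U = up ×1.14, D = down ×0.66); each path with k up-moves has probability p*^k·(1−p*)^(4−k).
DDDD: Ā=11.4031, payoff=0.0000, prob=0.003906
UDDD: Ā=19.6963, payoff=0.0000, prob=0.011719
DUDD: Ā=16.2163, payoff=0.0000, prob=0.011719
UUDD: Ā=28.0100, payoff=0.0000, prob=0.035156
DDUD: Ā=13.9195, payoff=0.0000, prob=0.011719
UDUD: Ā=24.0428, payoff=0.0000, prob=0.035156
DUUD: Ā=20.5628, payoff=0.0000, prob=0.035156
UUUD: Ā=35.5175, payoff=0.0000, prob=0.105469
DDDU: Ā=12.4036, payoff=0.0000, prob=0.011719
UDDU: Ā=21.4244, payoff=0.0000, prob=0.035156
DUDU: Ā=17.9444, payoff=0.0000, prob=0.035156
UUDU: Ā=30.9949, payoff=0.0000, prob=0.105469
DDUU: Ā=15.6476, payoff=0.7695, prob=0.035156
UDUU: Ā=27.0277, payoff=1.3291, prob=0.105469
DUUU: Ā=23.5477, payoff=4.8091, prob=0.105469
UUUU: Ā=40.6733, payoff=8.3066, prob=0.316406
Price = Σ prob·payoff / R^4 = 3.302692 / 1.082432 = 3.0512

price = 3.0512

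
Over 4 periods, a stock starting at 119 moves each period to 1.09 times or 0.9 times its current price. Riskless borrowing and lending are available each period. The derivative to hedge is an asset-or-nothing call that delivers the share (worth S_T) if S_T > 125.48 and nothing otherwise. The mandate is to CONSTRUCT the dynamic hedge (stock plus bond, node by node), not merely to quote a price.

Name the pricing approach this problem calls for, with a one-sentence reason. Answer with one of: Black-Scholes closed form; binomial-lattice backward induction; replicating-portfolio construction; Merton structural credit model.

Key observation: a price alone would not answer the question — the per-node share/bond construction on the spot-119, 1.09/0.9 tree is required, and only the replicating-portfolio method yields it.

framework: replicating-portfolio construction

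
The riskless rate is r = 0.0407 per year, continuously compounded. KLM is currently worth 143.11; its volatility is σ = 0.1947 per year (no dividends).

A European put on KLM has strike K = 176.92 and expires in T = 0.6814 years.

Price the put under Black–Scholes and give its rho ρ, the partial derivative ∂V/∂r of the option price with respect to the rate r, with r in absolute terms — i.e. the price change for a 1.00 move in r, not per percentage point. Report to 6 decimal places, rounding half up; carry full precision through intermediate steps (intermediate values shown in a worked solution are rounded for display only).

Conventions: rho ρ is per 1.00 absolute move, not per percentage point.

price = 30.543213
ρ = -104.376980

σ√T = 0.1947·√0.6814 = 0.160719
d₁ = (ln(S/K) + (r+σ²/2)T) / (σ√T) = (ln(143.11/176.92) + (0.0407+0.1947²/2)·0.6814) / 0.160719 = (-0.212084 + 0.040648) / 0.160719 = -1.066681
d₂ = d₁ − σ√T = -1.066681 − 0.160719 = -1.227400
e^{−rT} = 0.972648
N(−d₁) = 0.856942,  N(−d₂) = 0.890164
Put price V = K·e^{−rT}·N(−d₂) − S·N(−d₁) = 153.180188 − 122.636976 = 30.543213
ρ = −K·T·e^{−rT}·N(−d₂) = -104.376980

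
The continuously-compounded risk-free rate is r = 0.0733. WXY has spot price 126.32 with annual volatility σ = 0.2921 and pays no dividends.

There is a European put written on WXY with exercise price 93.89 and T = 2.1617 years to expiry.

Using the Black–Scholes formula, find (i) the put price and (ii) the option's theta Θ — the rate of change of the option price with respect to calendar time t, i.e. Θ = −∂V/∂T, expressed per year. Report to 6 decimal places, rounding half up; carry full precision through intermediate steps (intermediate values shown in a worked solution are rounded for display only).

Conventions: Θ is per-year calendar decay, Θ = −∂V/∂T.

σ√T = 0.2921·√2.1617 = 0.429466
d₁ = (ln(S/K) + (r+σ²/2)T) / (σ√T) = (ln(126.32/93.89) + (0.0733+0.2921²/2)·2.1617) / 0.429466 = (0.296694 + 0.250673) / 0.429466 = 1.274530
d₂ = d₁ − σ√T = 1.274530 − 0.429466 = 0.845063
e^{−rT} = 0.853463
N(−d₁) = 0.101238,  N(−d₂) = 0.199038
Put price V = K·e^{−rT}·N(−d₂) − S·N(−d₁) = 15.949228 − 12.788366 = 3.160862
φ(d₁) = (1/√(2π))·e^{−d₁²/2} = 0.177080
Θ = −S·φ(d₁)·σ/(2√T) + r·K·e^{−rT}·N(−d₂) = −2.222012 + 1.169078 = -1.052933

price = 3.160862
Θ = -1.052933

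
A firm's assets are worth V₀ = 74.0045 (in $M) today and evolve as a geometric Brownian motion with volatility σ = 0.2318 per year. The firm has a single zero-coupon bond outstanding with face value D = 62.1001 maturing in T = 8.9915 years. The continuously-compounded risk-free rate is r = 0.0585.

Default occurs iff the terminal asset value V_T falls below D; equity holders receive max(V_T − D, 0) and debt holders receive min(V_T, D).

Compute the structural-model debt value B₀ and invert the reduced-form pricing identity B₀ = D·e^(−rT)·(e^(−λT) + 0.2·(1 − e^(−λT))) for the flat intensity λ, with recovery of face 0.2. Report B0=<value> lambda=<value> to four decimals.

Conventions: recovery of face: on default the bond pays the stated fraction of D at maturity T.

Equity is a call on the firm's assets struck at D = 62.1001:
d₁ = [ln(V₀/D) + (r + σ²/2)T] / (σ√T)
   = [ln(74.0045/62.1001) + (0.0585 + 0.5·0.2318²)·8.9915] / (0.2318·√8.9915)
   = [0.175378 + 0.767565] / 0.695072 = 1.356613
d₂ = d₁ − σ√T = 1.356613 − 0.695072 = 0.661542
N(d₁) = 0.912548,  N(d₂) = 0.745868,  e^(−rT) = 0.590962
E₀ = V₀·N(d₁) − D·e^(−rT)·N(d₂)
   = 74.0045·0.912548 − 62.1001·0.590962·0.745868 = 40.160189
B₀ = V₀ − E₀ = 74.0045 − 40.160189 = 33.844311
e^(−λT) = (B₀·e^(rT)/D − 0.2)/(1 − 0.2) = (33.8443·1.692155/62.1001 − 0.2)/0.8 = 0.90277179
λ = −ln(0.90277179)/8.9915 = 0.011376

B0=33.8443 lambda=0.0114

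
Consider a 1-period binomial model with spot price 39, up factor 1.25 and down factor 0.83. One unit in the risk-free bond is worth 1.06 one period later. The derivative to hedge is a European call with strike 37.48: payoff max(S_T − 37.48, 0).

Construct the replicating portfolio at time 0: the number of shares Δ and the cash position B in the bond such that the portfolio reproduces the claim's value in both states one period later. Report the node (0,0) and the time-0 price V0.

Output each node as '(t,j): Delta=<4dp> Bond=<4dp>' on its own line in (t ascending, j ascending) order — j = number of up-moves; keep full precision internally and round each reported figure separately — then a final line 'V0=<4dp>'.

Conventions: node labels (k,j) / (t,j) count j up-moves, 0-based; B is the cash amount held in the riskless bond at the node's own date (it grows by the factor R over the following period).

(0,0): Delta=0.6880 Bond=-21.0110
V0=5.8223

Under the risk-neutral measure, an up-move has probability p* = (R−d)/(u−d) = 0.5476 and values discount at R = 1.06.
Payoffs at expiry: V(1,0)=0.0000, V(1,1)=11.2700
  t=0,j=0: stock 39.0000 → up 48.7500 (V=11.2700), down 32.3700 (V=0.0000). Price 5.8223; hedge Δ=0.6880, bond B=-21.0110.
As a check, the time-0 holding Δ(0,0)·S0 + B(0,0) comes to 5.8223 — exactly V0.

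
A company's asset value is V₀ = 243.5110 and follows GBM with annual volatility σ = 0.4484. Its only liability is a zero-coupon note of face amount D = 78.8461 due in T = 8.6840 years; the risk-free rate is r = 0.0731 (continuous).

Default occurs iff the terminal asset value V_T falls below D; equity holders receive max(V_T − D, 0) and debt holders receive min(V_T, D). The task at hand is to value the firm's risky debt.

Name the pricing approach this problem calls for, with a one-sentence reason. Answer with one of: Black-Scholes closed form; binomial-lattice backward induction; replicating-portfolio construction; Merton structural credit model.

Key observation: assets follow a GBM and default happens iff V_T < 78.8461; valuing claims on that split (equity as a call, risky debt as the residual) is the structural model's definition.

framework: Merton structural credit model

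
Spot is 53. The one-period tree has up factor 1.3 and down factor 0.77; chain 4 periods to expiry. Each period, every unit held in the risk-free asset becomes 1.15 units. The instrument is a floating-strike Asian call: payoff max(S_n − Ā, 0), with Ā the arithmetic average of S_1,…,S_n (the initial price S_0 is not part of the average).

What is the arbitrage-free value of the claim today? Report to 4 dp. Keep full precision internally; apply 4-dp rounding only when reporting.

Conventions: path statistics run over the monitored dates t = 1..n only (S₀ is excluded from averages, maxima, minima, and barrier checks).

price = 10.5521

With p* = (R−d)/(u−d) = 0.7170, sum probability × payoff across the paths and divide by R^4.
Enumerate all 2^4 = 16 price paths (U = up ×1.3, D = down ×0.77); each path with k up-moves has probability p*^k·(1−p*)^(4−k).
DDDD: Ā=28.7653, payoff=0.0000, prob=0.006416
UDDD: Ā=48.5647, payoff=0.0000, prob=0.016254
DUDD: Ā=41.5422, payoff=0.0000, prob=0.016254
UUDD: Ā=70.1362, payoff=0.0000, prob=0.041176
DDUD: Ā=36.1349, payoff=0.0000, prob=0.016254
UDUD: Ā=61.0070, payoff=0.0000, prob=0.041176
DUUD: Ā=53.9845, payoff=0.0000, prob=0.041176
UUUD: Ā=91.1426, payoff=0.0000, prob=0.104313
DDDU: Ā=31.9713, payoff=0.0000, prob=0.016254
UDDU: Ā=53.9775, payoff=0.0000, prob=0.041176
DUDU: Ā=46.9550, payoff=6.1511, prob=0.041176
UUDU: Ā=79.2746, payoff=10.3850, prob=0.104313
DDUU: Ā=41.5476, payoff=11.5584, prob=0.041176
UDUU: Ā=70.1454, payoff=19.5142, prob=0.104313
DUUU: Ā=63.1229, payoff=26.5367, prob=0.104313
UUUU: Ā=106.5711, payoff=44.8022, prob=0.264260
Price = Σ prob·payoff / R^4 = 18.455627 / 1.749006 = 10.5521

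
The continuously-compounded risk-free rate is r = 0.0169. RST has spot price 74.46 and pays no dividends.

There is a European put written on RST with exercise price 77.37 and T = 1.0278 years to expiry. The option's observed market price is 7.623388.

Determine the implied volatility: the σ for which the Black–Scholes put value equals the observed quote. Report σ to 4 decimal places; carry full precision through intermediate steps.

sigma = 0.2241

At σ = 0.2241 the Black–Scholes value reproduces the quote:
σ√T = 0.2241·√1.0278 = 0.227194
d₁ = (ln(S/K) + (r+σ²/2)T) / (σ√T) = (ln(74.46/77.37) + (0.0169+0.2241²/2)·1.0278) / 0.227194 = (-0.038337 + 0.043178) / 0.227194 = 0.021309
d₂ = d₁ − σ√T = 0.021309 − 0.227194 = -0.205885
e^{−rT} = 0.982780
N(−d₁) = 0.491500,  N(−d₂) = 0.581560
V = K·e^{−rT}·N(−d₂) − S·N(−d₁) = 44.220449 − 36.597061 = 7.623388 (matching the quote); vega is positive throughout, so no other σ reproduces this price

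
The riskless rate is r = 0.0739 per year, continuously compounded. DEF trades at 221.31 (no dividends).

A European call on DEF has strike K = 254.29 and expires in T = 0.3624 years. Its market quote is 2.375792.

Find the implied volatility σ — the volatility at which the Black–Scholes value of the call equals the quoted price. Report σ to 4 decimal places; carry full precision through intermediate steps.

At σ = 0.1918 the Black–Scholes value reproduces the quote:
σ√T = 0.1918·√0.3624 = 0.115463
d₁ = (ln(S/K) + (r+σ²/2)T) / (σ√T) = (ln(221.31/254.29) + (0.0739+0.1918²/2)·0.3624) / 0.115463 = (-0.138911 + 0.033447) / 0.115463 = -0.913399
d₂ = d₁ − σ√T = -0.913399 − 0.115463 = -1.028862
e^{−rT} = 0.973574
N(d₁) = 0.180516,  N(d₂) = 0.151772
V = S·N(d₁) − K·e^{−rT}·N(d₂) = 39.950101 − 37.574309 = 2.375792 (equal to the quote); since ∂V/∂σ > 0 for all σ, the implied volatility is unique

sigma = 0.1918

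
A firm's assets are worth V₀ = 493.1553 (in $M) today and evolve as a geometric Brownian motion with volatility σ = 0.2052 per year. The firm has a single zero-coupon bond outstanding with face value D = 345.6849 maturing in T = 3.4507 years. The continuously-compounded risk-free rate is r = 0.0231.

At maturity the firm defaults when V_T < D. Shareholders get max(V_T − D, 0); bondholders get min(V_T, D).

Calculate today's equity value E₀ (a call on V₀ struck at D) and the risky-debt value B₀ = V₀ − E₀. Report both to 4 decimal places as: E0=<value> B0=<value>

E0=183.4011 B0=309.7542

Work the structural quantities from V₀ = 493.1553 against face 345.6849:
d₁ = [ln(V₀/D) + (r + σ²/2)T] / (σ√T)
   = [ln(493.1553/345.6849) + (0.0231 + 0.5·0.2052²)·3.4507] / (0.2052·√3.4507)
   = [0.355296 + 0.152361] / 0.381181 = 1.331801
d₂ = d₁ − σ√T = 1.331801 − 0.381181 = 0.950621
N(d₁) = 0.908537,  N(d₂) = 0.829101,  e^(−rT) = 0.923383
E₀ = V₀·N(d₁) − D·e^(−rT)·N(d₂)
   = 493.1553·0.908537 − 345.6849·0.923383·0.829101 = 183.401131
B₀ = V₀ − E₀ = 493.1553 − 183.401131 = 309.754169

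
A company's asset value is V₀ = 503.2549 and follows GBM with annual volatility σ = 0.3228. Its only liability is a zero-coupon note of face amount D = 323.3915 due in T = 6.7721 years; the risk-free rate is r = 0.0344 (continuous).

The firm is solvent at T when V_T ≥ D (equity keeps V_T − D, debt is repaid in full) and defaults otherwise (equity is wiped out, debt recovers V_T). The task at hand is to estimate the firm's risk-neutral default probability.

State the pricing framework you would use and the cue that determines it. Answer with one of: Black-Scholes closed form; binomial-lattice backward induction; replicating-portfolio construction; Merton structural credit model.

framework: Merton structural credit model

Key observation: a levered firm with one bullet debt due at 6.7721 years is the canonical structural-credit setup: equity is a call on the firm's assets struck at the face value.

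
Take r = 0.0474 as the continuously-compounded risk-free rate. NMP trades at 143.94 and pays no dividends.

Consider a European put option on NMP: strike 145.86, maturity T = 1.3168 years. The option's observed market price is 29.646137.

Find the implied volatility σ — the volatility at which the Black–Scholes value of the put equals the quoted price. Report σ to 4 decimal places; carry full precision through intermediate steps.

At σ = 0.5206 the Black–Scholes value reproduces the quote:
σ√T = 0.5206·√1.3168 = 0.597398
d₁ = (ln(S/K) + (r+σ²/2)T) / (σ√T) = (ln(143.94/145.86) + (0.0474+0.5206²/2)·1.3168) / 0.597398 = (-0.013251 + 0.240859) / 0.597398 = 0.380999
d₂ = d₁ − σ√T = 0.380999 − 0.597398 = -0.216400
e^{−rT} = 0.939492
N(−d₁) = 0.351602,  N(−d₂) = 0.585662
V = K·e^{−rT}·N(−d₂) − S·N(−d₁) = 80.255742 − 50.609605 = 29.646137 (the observed quote) — the price is monotone increasing in volatility, hence this σ is the only solution

sigma = 0.5206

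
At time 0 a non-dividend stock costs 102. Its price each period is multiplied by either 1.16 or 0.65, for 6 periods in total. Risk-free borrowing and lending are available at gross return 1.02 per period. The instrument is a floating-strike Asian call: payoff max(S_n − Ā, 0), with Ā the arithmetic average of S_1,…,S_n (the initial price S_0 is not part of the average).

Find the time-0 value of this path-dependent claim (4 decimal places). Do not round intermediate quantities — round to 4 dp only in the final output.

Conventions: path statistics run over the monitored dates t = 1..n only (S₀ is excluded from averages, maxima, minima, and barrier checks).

price = 14.9933

Set p* = 0.7255 (from d < R < u); the path-dependent value is the discounted p*-expectation over all price paths.
Enumerate all 2^6 = 64 price paths (U = up ×1.16, D = down ×0.65); each path with k up-moves has probability p*^k·(1−p*)^(6−k).
DDDDDD: Ā=29.1903, payoff=0.0000, prob=0.000428
UDDDDD: Ā=52.0935, payoff=0.0000, prob=0.001131
DUDDDD: Ā=43.4235, payoff=0.0000, prob=0.001131
UUDDDD: Ā=77.4943, payoff=0.0000, prob=0.002989
DDUDDD: Ā=37.7880, payoff=0.0000, prob=0.001131
UDUDDD: Ā=67.4371, payoff=0.0000, prob=0.002989
DUUDDD: Ā=58.7671, payoff=0.0000, prob=0.002989
UUUDDD: Ā=104.8767, payoff=0.0000, prob=0.007899
DDDUDD: Ā=34.1250, payoff=0.0000, prob=0.001131
UDDUDD: Ā=60.8999, payoff=0.0000, prob=0.002989
DUDUDD: Ā=52.2299, payoff=0.0000, prob=0.002989
UUDUDD: Ā=93.2104, payoff=0.0000, prob=0.007899
DDUUDD: Ā=46.5944, payoff=0.0000, prob=0.002989
UDUUDD: Ā=83.1532, payoff=0.0000, prob=0.007899
DUUUDD: Ā=74.4832, payoff=0.0000, prob=0.007899
UUUUDD: Ā=132.9238, payoff=0.0000, prob=0.020876
DDDDUD: Ā=31.7440, payoff=0.0000, prob=0.001131
UDDDUD: Ā=56.6508, payoff=0.0000, prob=0.002989
DUDDUD: Ā=47.9808, payoff=0.0000, prob=0.002989
UUDDUD: Ā=85.6272, payoff=0.0000, prob=0.007899
DDUDUD: Ā=42.3453, payoff=0.0000, prob=0.002989
UDUDUD: Ā=75.5700, payoff=0.0000, prob=0.007899
DUUDUD: Ā=66.9000, payoff=0.0000, prob=0.007899
UUUDUD: Ā=119.3908, payoff=0.0000, prob=0.020876
DDDUUD: Ā=38.6822, payoff=0.0000, prob=0.002989
UDDUUD: Ā=69.0328, payoff=0.0000, prob=0.007899
DUDUUD: Ā=60.3628, payoff=0.0000, prob=0.007899
UUDUUD: Ā=107.7245, payoff=0.0000, prob=0.020876
DDUUUD: Ā=54.7273, payoff=0.0000, prob=0.007899
UDUUUD: Ā=97.6673, payoff=0.0000, prob=0.020876
DUUUUD: Ā=88.9973, payoff=0.0000, prob=0.020876
UUUUUD: Ā=158.8259, payoff=0.0000, prob=0.055172
DDDDDU: Ā=30.1963, payoff=0.0000, prob=0.001131
UDDDDU: Ā=53.8888, payoff=0.0000, prob=0.002989
DUDDDU: Ā=45.2188, payoff=0.0000, prob=0.002989
UUDDDU: Ā=80.6982, payoff=0.0000, prob=0.007899
DDUDDU: Ā=39.5833, payoff=0.0000, prob=0.002989
UDUDDU: Ā=70.6410, payoff=0.0000, prob=0.007899
DUUDDU: Ā=61.9710, payoff=0.0000, prob=0.007899
UUUDDU: Ā=110.5944, payoff=0.0000, prob=0.020876
DDDUDU: Ā=35.9202, payoff=0.0000, prob=0.002989
UDDUDU: Ā=64.1038, payoff=0.0000, prob=0.007899
DUDUDU: Ā=55.4338, payoff=0.0000, prob=0.007899
UUDUDU: Ā=98.9280, payoff=0.0000, prob=0.020876
DDUUDU: Ā=49.7983, payoff=0.0000, prob=0.007899
UDUUDU: Ā=88.8708, payoff=0.0000, prob=0.020876
DUUUDU: Ā=80.2008, payoff=0.0000, prob=0.020876
UUUUDU: Ā=143.1276, payoff=0.0000, prob=0.055172
DDDDUU: Ā=33.5392, payoff=0.0000, prob=0.002989
UDDDUU: Ā=59.8546, payoff=0.0000, prob=0.007899
DUDDUU: Ā=51.1846, payoff=0.0000, prob=0.007899
UUDDUU: Ā=91.3449, payoff=0.0000, prob=0.020876
DDUDUU: Ā=45.5491, payoff=0.0000, prob=0.007899
UDUDUU: Ā=81.2877, payoff=0.0000, prob=0.020876
DUUDUU: Ā=72.6177, payoff=5.4118, prob=0.020876
UUUDUU: Ā=129.5947, payoff=9.6580, prob=0.055172
DDDUUU: Ā=41.8861, payoff=1.8374, prob=0.007899
UDDUUU: Ā=74.7505, payoff=3.2790, prob=0.020876
DUDUUU: Ā=66.0805, payoff=11.9490, prob=0.020876
UUDUUU: Ā=117.9283, payoff=21.3243, prob=0.055172
DDUUUU: Ā=60.4450, payoff=17.5845, prob=0.020876
UDUUUU: Ā=107.8711, payoff=31.3815, prob=0.055172
DUUUUU: Ā=99.2011, payoff=40.0515, prob=0.055172
UUUUUU: Ā=177.0358, payoff=71.4766, prob=0.145811
Price = Σ prob·payoff / R^6 = 16.884940 / 1.126162 = 14.9933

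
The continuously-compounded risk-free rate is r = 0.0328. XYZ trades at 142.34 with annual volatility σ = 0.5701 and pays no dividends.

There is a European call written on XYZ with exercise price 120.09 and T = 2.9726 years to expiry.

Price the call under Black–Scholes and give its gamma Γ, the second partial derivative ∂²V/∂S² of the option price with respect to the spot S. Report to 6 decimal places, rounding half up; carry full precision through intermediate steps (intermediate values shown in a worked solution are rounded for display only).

price = 65.650456
Γ = 0.002130

σ√T = 0.5701·√2.9726 = 0.982923
d₁ = (ln(S/K) + (r+σ²/2)T) / (σ√T) = (ln(142.34/120.09) + (0.0328+0.5701²/2)·2.9726) / 0.982923 = (0.169977 + 0.580570) / 0.982923 = 0.763587
d₂ = d₁ − σ√T = 0.763587 − 0.982923 = -0.219336
e^{−rT} = 0.907101
N(d₁) = 0.777443,  N(d₂) = 0.413194
Call price V = S·N(d₁) − K·e^{−rT}·N(d₂) = 110.661273 − 45.010817 = 65.650456
φ(d₁) = (1/√(2π))·e^{−d₁²/2} = 0.298057
Γ = φ(d₁) / (S·σ·√T) = 0.002130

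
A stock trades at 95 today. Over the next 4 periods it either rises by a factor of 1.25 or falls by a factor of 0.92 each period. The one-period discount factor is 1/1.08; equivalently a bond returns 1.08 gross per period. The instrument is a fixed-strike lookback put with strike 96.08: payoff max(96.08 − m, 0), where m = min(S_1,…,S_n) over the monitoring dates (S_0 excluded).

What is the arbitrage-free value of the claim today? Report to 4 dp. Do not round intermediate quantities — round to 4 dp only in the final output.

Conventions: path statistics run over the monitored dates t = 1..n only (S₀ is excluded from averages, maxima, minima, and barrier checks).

price = 5.7792

Set p* = 0.4848 (from d < R < u); the path-dependent value is the discounted p*-expectation over all price paths.
Enumerate all 2^4 = 16 price paths (U = up ×1.25, D = down ×0.92); each path with k up-moves has probability p*^k·(1−p*)^(4−k).
DDDD: m=68.0573, payoff=28.0227, prob=0.070427
UDDD: m=92.4692, payoff=3.6108, prob=0.066284
DUDD: m=87.4000, payoff=8.6800, prob=0.066284
UUDD: m=118.7500, payoff=0.0000, prob=0.062385
DDUD: m=80.4080, payoff=15.6720, prob=0.066284
UDUD: m=109.2500, payoff=0.0000, prob=0.062385
DUUD: m=87.4000, payoff=8.6800, prob=0.062385
UUUD: m=118.7500, payoff=0.0000, prob=0.058716
DDDU: m=73.9754, payoff=22.1046, prob=0.066284
UDDU: m=100.5100, payoff=0.0000, prob=0.062385
DUDU: m=87.4000, payoff=8.6800, prob=0.062385
UUDU: m=118.7500, payoff=0.0000, prob=0.058716
DDUU: m=80.4080, payoff=15.6720, prob=0.062385
UDUU: m=109.2500, payoff=0.0000, prob=0.058716
DUUU: m=87.4000, payoff=8.6800, prob=0.058716
UUUU: m=118.7500, payoff=0.0000, prob=0.055262
Price = Σ prob·payoff / R^4 = 7.862605 / 1.360489 = 5.7792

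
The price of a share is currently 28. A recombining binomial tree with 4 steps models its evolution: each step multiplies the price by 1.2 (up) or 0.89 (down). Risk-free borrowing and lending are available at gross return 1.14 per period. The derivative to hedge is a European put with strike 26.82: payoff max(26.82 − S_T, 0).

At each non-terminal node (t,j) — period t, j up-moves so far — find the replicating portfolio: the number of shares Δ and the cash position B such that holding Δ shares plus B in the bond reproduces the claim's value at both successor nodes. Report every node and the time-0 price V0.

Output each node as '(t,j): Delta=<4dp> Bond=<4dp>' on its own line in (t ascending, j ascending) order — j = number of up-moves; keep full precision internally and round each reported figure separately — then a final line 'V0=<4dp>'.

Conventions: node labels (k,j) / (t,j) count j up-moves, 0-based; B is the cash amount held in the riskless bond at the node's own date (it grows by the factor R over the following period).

The replicating-portfolio and risk-neutral prices coincide; use p* = (1.14−0.89)/(1.2−0.89) = 0.8065 for the latter.
Expiry values: V(4,0)=9.2522, V(4,1)=3.1330, V(4,2)=0.0000, V(4,3)=0.0000, V(4,4)=0.0000
  t=3,j=0: stock 19.7391 → up 23.6870 (V=3.1330), down 17.5678 (V=9.2522). Price 3.7872; hedge Δ=-1.0000, bond B=23.5263.
  t=3,j=1: stock 26.6146 → up 31.9375 (V=0.0000), down 23.6870 (V=3.1330). Price 0.5319; hedge Δ=-0.3797, bond B=10.6385.
  t=3,j=2: stock 35.8848 → up 43.0618 (V=0.0000), down 31.9375 (V=0.0000). Price 0.0000; hedge Δ=0.0000, bond B=0.0000.
  t=3,j=3: stock 48.3840 → up 58.0608 (V=0.0000), down 43.0618 (V=0.0000). Price 0.0000; hedge Δ=0.0000, bond B=0.0000.
  t=2,j=0: stock 22.1788 → up 26.6146 (V=0.5319), down 19.7391 (V=3.7872). Price 1.0193; hedge Δ=-0.4735, bond B=11.5201.
  t=2,j=1: stock 29.9040 → up 35.8848 (V=0.0000), down 26.6146 (V=0.5319). Price 0.0903; hedge Δ=-0.0574, bond B=1.8062.
  t=2,j=2: stock 40.3200 → up 48.3840 (V=0.0000), down 35.8848 (V=0.0000). Price 0.0000; hedge Δ=0.0000, bond B=0.0000.
  t=1,j=0: stock 24.9200 → up 29.9040 (V=0.0903), down 22.1788 (V=1.0193). Price 0.2369; hedge Δ=-0.1203, bond B=3.2336.
  t=1,j=1: stock 33.6000 → up 40.3200 (V=0.0000), down 29.9040 (V=0.0903). Price 0.0153; hedge Δ=-0.0087, bond B=0.3067.
  t=0,j=0: stock 28.0000 → up 33.6000 (V=0.0153), down 24.9200 (V=0.2369). Price 0.0511; hedge Δ=-0.0255, bond B=0.7659.
Sanity check at the root: Δ(0,0)·S0 + B(0,0) reproduces V0 = 0.0511.

(0,0): Delta=-0.0255 Bond=0.7659
(1,0): Delta=-0.1203 Bond=3.2336
(1,1): Delta=-0.0087 Bond=0.3067
(2,0): Delta=-0.4735 Bond=11.5201
(2,1): Delta=-0.0574 Bond=1.8062
(2,2): Delta=0.0000 Bond=0.0000
(3,0): Delta=-1.0000 Bond=23.5263
(3,1): Delta=-0.3797 Bond=10.6385
(3,2): Delta=0.0000 Bond=0.0000
(3,3): Delta=0.0000 Bond=0.0000
V0=0.0511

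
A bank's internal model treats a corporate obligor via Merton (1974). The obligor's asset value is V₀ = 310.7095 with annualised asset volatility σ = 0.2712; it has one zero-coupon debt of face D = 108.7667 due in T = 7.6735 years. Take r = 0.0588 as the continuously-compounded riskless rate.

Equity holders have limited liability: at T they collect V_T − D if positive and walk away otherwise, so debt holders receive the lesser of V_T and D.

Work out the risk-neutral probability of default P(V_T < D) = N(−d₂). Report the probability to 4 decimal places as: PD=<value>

PD=0.0524

Work the structural quantities from V₀ = 310.7095 against face 108.7667:
d₁ = [ln(V₀/D) + (r + σ²/2)T] / (σ√T)
   = [ln(310.7095/108.7667) + (0.0588 + 0.5·0.2712²)·7.6735] / (0.2712·√7.6735)
   = [1.049653 + 0.733393] / 0.751253 = 2.373428
d₂ = d₁ − σ√T = 2.373428 − 0.751253 = 1.622175
risk-neutral PD = N(−d₂) = N(-1.622175) = 0.052383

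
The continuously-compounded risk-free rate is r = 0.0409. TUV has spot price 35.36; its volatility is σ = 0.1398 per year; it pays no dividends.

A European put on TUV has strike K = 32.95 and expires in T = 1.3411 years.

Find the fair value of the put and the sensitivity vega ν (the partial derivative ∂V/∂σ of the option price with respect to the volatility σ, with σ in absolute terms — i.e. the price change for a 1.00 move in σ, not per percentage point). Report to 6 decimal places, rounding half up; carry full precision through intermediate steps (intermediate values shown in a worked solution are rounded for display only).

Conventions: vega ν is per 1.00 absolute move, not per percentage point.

price = 0.674197
ν = 11.327313

σ√T = 0.1398·√1.3411 = 0.161897
d₁ = (ln(S/K) + (r+σ²/2)T) / (σ√T) = (ln(35.36/32.95) + (0.0409+0.1398²/2)·1.3411) / 0.161897 = (0.070590 + 0.067956) / 0.161897 = 0.855770
d₂ = d₁ − σ√T = 0.855770 − 0.161897 = 0.693873
e^{−rT} = 0.946626
N(−d₁) = 0.196063,  N(−d₂) = 0.243881
Put price V = K·e^{−rT}·N(−d₂) − S·N(−d₁) = 7.606970 − 6.932773 = 0.674197
φ(d₁) = (1/√(2π))·e^{−d₁²/2} = 0.276620
ν = S·φ(d₁)·√T = 11.327313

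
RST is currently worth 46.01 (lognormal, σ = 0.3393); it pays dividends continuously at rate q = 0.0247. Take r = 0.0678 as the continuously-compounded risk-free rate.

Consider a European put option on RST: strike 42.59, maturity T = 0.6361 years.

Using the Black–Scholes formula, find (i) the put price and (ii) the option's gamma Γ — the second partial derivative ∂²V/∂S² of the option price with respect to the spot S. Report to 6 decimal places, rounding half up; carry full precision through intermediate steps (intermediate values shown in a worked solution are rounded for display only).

σ√T = 0.3393·√0.6361 = 0.270612
d₁ = (ln(S/K) + (r−q+σ²/2)T) / (σ√T) = (ln(46.01/42.59) + (0.0678−0.0247+0.3393²/2)·0.6361) / 0.270612 = (0.077239 + 0.064031) / 0.270612 = 0.522042
d₂ = d₁ − σ√T = 0.522042 − 0.270612 = 0.251430
e^{−rT} = 0.957789
e^{−qT} = 0.984411
N(−d₁) = 0.300821,  N(−d₂) = 0.400741
Put price V = K·e^{−rT}·N(−d₂) − S·e^{−qT}·N(−d₁) = 16.347120 − 13.624999 = 2.722121
φ(d₁) = (1/√(2π))·e^{−d₁²/2} = 0.348122
Γ = e^{−qT}·φ(d₁) / (S·σ·√T) = 0.027524

price = 2.722121
Γ = 0.027524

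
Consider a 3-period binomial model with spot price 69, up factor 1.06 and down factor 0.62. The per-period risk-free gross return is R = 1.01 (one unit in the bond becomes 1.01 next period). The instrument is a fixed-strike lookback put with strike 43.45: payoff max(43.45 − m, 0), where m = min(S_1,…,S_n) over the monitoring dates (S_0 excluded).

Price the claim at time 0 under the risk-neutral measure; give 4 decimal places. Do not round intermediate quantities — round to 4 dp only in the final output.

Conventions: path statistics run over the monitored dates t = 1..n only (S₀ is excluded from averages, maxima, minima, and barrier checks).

Under the martingale measure an up-move has probability p* = 0.8864; value the claim as the probability-weighted average of per-path payoffs, discounted 3 periods at R = 1.01.
Enumerate all 2^3 = 8 price paths (U = up ×1.06, D = down ×0.62); each path with k up-moves has probability p*^k·(1−p*)^(3−k).
DDD: m=16.4446, payoff=27.0054, prob=0.001467
UDD: m=28.1150, payoff=15.3350, prob=0.011446
DUD: m=28.1150, payoff=15.3350, prob=0.011446
UUD: m=48.0676, payoff=0.0000, prob=0.089277
DDU: m=26.5236, payoff=16.9264, prob=0.011446
UDU: m=45.3468, payoff=0.0000, prob=0.089277
DUU: m=42.7800, payoff=0.6700, prob=0.089277
UUU: m=73.1400, payoff=0.0000, prob=0.696363
Price = Σ prob·payoff / R^3 = 0.644223 / 1.030301 = 0.6253

price = 0.6253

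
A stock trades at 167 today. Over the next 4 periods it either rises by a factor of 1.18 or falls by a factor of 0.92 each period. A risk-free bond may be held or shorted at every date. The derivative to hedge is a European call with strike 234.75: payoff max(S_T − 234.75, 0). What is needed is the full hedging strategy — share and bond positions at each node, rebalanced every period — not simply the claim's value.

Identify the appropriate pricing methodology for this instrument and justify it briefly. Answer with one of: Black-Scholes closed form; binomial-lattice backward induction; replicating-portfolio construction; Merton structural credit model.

framework: replicating-portfolio construction

Key observation: since the answer must list Δ and B at each node of the 1.18/0.92 lattice on 167, the replicating-portfolio method — solving the two-state system at every node — is the one that applies.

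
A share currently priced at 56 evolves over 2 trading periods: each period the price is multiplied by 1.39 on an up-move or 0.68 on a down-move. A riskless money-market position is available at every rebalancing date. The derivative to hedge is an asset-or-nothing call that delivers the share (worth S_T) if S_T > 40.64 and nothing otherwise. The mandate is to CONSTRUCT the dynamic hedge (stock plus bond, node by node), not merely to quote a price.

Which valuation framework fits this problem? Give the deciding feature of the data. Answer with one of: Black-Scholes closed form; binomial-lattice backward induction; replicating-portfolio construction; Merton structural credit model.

Key observation: since the answer must list Δ and B at each node of the 1.39/0.68 lattice on 56, the replicating-portfolio method — solving the two-state system at every node — is the one that applies.

framework: replicating-portfolio construction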